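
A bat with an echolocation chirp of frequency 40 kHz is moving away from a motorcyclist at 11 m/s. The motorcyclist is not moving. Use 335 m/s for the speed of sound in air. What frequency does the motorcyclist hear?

38.7 kHz

Only the source moves, away from the listener, so f' = f · v/(v + v_s).
f' = 40 × 335/(335 + 11) = 40 × 335/346 ≈ 38.7 kHz.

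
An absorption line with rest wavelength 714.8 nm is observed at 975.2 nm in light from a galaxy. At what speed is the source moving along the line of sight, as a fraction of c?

λ'/λ₀ = 1.3643 > 1 (redshift), so the source is receding.
λ'/λ₀ = √((1 + β)/(1 − β)) for a receding source ⇒ β = (r² − 1)/(r² + 1) with r = λ'/λ₀.
β = (1.8613 − 1)/(1.8613 + 1) ≈ 0.301.

0.301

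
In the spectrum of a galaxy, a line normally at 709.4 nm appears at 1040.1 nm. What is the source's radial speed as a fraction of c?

0.365c

λ'/λ₀ = 1.4662 > 1 (redshift), so the source is receding.
λ'/λ₀ = √((1 + β)/(1 − β)) for a receding source ⇒ β = (r² − 1)/(r² + 1) with r = λ'/λ₀.
β = (2.1497 − 1)/(2.1497 + 1) ≈ 0.365.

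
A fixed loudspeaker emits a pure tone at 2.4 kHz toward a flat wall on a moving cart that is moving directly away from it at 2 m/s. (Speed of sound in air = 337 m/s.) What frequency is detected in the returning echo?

2.37 kHz

At the flat wall on a moving cart (a moving observer), f₁ = f₀ · (v − u)/v = 2.4 × 335/337 ≈ 2.39 kHz.
On reflection it acts as a source moving away from the stationary detector: f₂ = f₁ · v/(v + u) = 2.39 × 337/339 ≈ 2.37 kHz.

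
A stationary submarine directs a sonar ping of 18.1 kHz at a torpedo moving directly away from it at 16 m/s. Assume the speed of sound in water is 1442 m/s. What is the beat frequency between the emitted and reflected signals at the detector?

397 Hz

The torpedo first receives the wave as a moving observer: f₁ = f₀ · (v − u)/v = 18.1 × (1442 − 16)/1442 ≈ 17.899 kHz.
The reflection then acts as a moving source: f₂ = f₁ · v/(v + u) ≈ 17.703 kHz.
Beat frequency (with f₀ = 18100 Hz): |f₂ − f₀| = 2u·f₀/(v + u) = 2 × 16 × 18100/1458 ≈ 397 Hz.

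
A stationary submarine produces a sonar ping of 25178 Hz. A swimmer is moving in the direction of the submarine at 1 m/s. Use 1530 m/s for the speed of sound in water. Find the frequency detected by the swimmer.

Only the observer moves, toward the source, so f' = f · (v + v_o)/v.
f' = 25178 × (1530 + 1)/1530 = 25178 × 1531/1530 ≈ 25194 Hz.

25194 Hz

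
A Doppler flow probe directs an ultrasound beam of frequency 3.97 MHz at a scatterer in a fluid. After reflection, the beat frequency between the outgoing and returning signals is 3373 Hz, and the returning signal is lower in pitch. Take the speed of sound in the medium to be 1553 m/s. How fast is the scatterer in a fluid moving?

Double Doppler shift off a moving reflector: f₂ = f₀ · (v + u)/(v − u) (u > 0 toward emitter).
Returning signal is lower, so f₂ = f₀ − Δf = 3970000 − 3373 = 3966627 Hz.
Rearranging, u = v · (f₂ − f₀)/(f₂ + f₀) = 1553 × -3373/7936627 ≈ -0.66 m/s.
So the scatterer in a fluid is moving at 0.66 m/s away from the emitter.

0.66 m/s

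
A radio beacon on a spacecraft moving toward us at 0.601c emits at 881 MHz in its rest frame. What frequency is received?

Relativistic Doppler for frequency: f' = f₀ · √((1 + β)/(1 − β)).
f' = 881 × √(1.6010/0.3990) = 881 × 2.00313 ≈ 1764.8 MHz.

1764.8 MHz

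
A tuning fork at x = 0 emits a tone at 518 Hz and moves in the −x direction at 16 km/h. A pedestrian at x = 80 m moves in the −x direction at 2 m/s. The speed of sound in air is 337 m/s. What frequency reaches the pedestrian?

514 Hz

16 km/h = 4.444 m/s.
The observer lies on the +x side, so the source is heading away from the observer and the observer is heading toward the source.
Both move, so f' = f · (v + v_o)/(v + v_s).
f' = 518 × (337 + 2)/(337 + 4.444) = 518 × 339/341.44 ≈ 514 Hz.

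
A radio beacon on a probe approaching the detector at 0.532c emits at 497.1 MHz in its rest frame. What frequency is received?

Relativistic Doppler for frequency: f' = f₀ · √((1 + β)/(1 − β)).
f' = 497.1 × √(1.5320/0.4680) = 497.1 × 1.80928 ≈ 899.4 MHz.

899.4 MHz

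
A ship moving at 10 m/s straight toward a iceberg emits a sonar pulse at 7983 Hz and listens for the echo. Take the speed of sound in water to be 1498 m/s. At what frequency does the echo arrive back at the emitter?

The iceberg receives the sound from a moving source: f₁ = f₀ · v/(v − v_e) = 7983 × 1498/1488 ≈ 8037 Hz.
On the return leg the ship is a moving observer: f₂ = f₁ · (v + v_e)/v = 8037 × 1508/1498 ≈ 8090 Hz.
Equivalently f₂ = f₀ · (v + v_e)/(v − v_e).

8090 Hz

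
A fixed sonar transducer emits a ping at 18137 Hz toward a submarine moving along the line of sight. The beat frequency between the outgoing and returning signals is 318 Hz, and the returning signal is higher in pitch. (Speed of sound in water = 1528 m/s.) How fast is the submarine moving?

Double Doppler shift off a moving reflector: f₂ = f₀ · (v + u)/(v − u) (u > 0 toward emitter).
Returning signal is higher, so f₂ = f₀ + Δf = 18137 + 318 = 18455 Hz.
Rearranging, u = v · (f₂ − f₀)/(f₂ + f₀) = 1528 × 318/36592 ≈ 13.3 m/s.
So the submarine is moving at 13.3 m/s toward the emitter.

13.3 m/s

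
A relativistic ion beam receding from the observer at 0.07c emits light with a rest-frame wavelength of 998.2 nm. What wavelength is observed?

Relativistic Doppler for wavelength: λ' = λ₀ · √((1 + β)/(1 − β)).
λ' = 998.2 × √(1.0700/0.9300) = 998.2 × 1.07263 ≈ 1070.7 nm.

1070.7 nm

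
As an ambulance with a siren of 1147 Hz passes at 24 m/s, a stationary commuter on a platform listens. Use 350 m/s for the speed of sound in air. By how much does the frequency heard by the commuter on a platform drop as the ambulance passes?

158 Hz

Approaching: f₁ = f · v/(v − v_s) = 1147 × 350/326 ≈ 1231 Hz.
Receding: f₂ = f · v/(v + v_s) = 1147 × 350/374 ≈ 1073 Hz.
Drop: f₁ − f₂ = 2f·v·v_s/(v² − v_s²) = 2 × 1147 × 350 × 24/(350² − 24²) ≈ 158 Hz.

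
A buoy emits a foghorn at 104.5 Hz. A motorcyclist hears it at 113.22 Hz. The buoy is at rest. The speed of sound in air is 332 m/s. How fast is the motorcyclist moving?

28 m/s

f' > f, so the motorcyclist is approaching.
f' = f · (v + v_o)/v ⇒ v_o = v · |f'/f − 1|.
v_o = 332 × |113.22/104.5 − 1| = 332 × 0.08344 ≈ 28 m/s.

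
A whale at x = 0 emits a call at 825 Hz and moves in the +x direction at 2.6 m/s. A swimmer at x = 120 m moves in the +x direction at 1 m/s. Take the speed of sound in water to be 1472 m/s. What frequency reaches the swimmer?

The observer lies on the +x side, so the source is heading toward the observer and the observer is heading away from the source.
Both move, so f' = f · (v − v_o)/(v − v_s).
f' = 825 × (1472 − 1)/(1472 − 2.6) = 825 × 1471/1469.4 ≈ 826 Hz.

826 Hz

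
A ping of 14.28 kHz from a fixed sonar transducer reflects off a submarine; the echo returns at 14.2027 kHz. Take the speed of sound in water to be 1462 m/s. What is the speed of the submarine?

Double Doppler shift off a moving reflector: f₂ = f₀ · (v + u)/(v − u) (u > 0 toward emitter).
Rearranging, u = v · (f₂ − f₀)/(f₂ + f₀) = 1462 × -0.0773/28.4827 ≈ -4.0 m/s.
So the submarine is moving at 4.0 m/s away from the emitter.

4.0 m/s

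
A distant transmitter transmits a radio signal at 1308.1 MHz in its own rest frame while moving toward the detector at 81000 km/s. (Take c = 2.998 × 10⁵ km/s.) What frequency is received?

β = v/c = 81000/299800 = 0.2702.
Relativistic Doppler for frequency: f' = f₀ · √((1 + β)/(1 − β)).
f' = 1308.1 × √(1.2702/0.7298) = 1308.1 × 1.31924 ≈ 1725.7 MHz.

1725.7 MHz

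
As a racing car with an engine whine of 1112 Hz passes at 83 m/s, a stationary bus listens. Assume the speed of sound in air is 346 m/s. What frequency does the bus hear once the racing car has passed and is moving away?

Receding: f₂ = f · v/(v + v_s) = 1112 × 346/429 ≈ 897 Hz.

897 Hz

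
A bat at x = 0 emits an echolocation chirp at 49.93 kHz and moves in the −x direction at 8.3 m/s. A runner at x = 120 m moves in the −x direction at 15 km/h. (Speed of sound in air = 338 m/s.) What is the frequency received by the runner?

49.3 kHz

15 km/h = 4.167 m/s.
The observer lies on the +x side, so the source is heading away from the observer and the observer is heading toward the source.
Both move, so f' = f · (v + v_o)/(v + v_s).
f' = 49.93 × (338 + 4.167)/(338 + 8.3) = 49.93 × 342.17/346.3 ≈ 49.3 kHz.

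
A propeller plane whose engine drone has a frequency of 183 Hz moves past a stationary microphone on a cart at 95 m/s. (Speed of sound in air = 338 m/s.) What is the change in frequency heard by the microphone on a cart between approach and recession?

Approaching: f₁ = f · v/(v − v_s) = 183 × 338/243 ≈ 255 Hz.
Receding: f₂ = f · v/(v + v_s) = 183 × 338/433 ≈ 143 Hz.
Drop: f₁ − f₂ = 2f·v·v_s/(v² − v_s²) = 2 × 183 × 338 × 95/(338² − 95²) ≈ 112 Hz.

112 Hz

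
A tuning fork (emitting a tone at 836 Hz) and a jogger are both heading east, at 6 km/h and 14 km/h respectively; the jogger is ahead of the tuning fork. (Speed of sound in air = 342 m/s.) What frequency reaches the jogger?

6 km/h = 1.667 m/s; 14 km/h = 3.889 m/s.
The jogger is ahead, so the tuning fork is moving toward it while the jogger is moving away from the tuning fork.
General Doppler shift: f' = f · (v − v_o)/(v − v_s).
f' = 836 × (342 − 3.889)/(342 − 1.667) = 836 × 338.11/340.33 ≈ 831 Hz.

831 Hz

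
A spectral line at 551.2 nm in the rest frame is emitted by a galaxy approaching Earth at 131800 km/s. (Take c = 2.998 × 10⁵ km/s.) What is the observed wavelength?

β = v/c = 131800/299800 = 0.4396.
Relativistic Doppler for wavelength: λ' = λ₀ · √((1 − β)/(1 + β)).
λ' = 551.2 × √(0.5604/1.4396) = 551.2 × 0.62390 ≈ 343.9 nm.

343.9 nm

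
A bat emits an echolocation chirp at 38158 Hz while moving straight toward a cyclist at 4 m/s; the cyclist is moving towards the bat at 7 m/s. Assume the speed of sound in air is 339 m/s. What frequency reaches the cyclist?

General Doppler shift: f' = f · (v + v_o)/(v − v_s).
f' = 38158 × (339 + 7)/(339 − 4) = 38158 × 346/335 ≈ 39411 Hz.

39411 Hz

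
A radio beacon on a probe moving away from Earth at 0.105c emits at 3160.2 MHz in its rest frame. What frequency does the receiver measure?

2844.1 MHz

Relativistic Doppler for frequency: f' = f₀ · √((1 − β)/(1 + β)).
f' = 3160.2 × √(0.8950/1.1050) = 3160.2 × 0.89997 ≈ 2844.1 MHz.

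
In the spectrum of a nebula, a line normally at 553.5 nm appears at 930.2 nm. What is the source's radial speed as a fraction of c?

0.477c

λ'/λ₀ = 1.6806 > 1 (redshift), so the source is receding.
λ'/λ₀ = √((1 + β)/(1 − β)) for a receding source ⇒ β = (r² − 1)/(r² + 1) with r = λ'/λ₀.
β = (2.8243 − 1)/(2.8243 + 1) ≈ 0.477.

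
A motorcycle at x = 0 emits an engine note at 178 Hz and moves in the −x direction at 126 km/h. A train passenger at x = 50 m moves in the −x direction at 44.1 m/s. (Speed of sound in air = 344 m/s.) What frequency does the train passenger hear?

182 Hz

126 km/h = 35 m/s.
The observer lies on the +x side, so the source is heading away from the observer and the observer is heading toward the source.
General Doppler shift: f' = f · (v + v_o)/(v + v_s).
f' = 178 × (344 + 44.1)/(344 + 35) = 178 × 388.1/379 ≈ 182 Hz.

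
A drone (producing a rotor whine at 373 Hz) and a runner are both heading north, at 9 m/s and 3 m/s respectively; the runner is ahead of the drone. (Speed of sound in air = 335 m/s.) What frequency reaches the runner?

The runner is ahead, so the drone is moving toward it while the runner is moving away from the drone.
Both move, so f' = f · (v − v_o)/(v − v_s).
f' = 373 × (335 − 3)/(335 − 9) = 373 × 332/326 ≈ 380 Hz.

380 Hz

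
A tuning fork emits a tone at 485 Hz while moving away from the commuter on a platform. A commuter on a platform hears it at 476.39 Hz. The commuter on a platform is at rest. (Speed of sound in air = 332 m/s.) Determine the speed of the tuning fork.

f' = f · v/(v + v_s) ⇒ v_s = v · |1 − f/f'|.
v_s = 332 × |1 − 485/476.39| = 332 × 0.01807 ≈ 6.0 m/s.

6.0 m/s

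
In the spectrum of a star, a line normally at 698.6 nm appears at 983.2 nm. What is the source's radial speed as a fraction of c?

λ'/λ₀ = 1.4074 > 1 (redshift), so the source is receding.
λ'/λ₀ = √((1 + β)/(1 − β)) for a receding source ⇒ β = (r² − 1)/(r² + 1) with r = λ'/λ₀.
β = (1.9807 − 1)/(1.9807 + 1) ≈ 0.329.

0.329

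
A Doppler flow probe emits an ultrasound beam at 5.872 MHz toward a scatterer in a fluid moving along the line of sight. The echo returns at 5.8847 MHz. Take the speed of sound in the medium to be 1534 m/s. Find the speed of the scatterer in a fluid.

1.66 m/s

Double Doppler shift off a moving reflector: f₂ = f₀ · (v + u)/(v − u) (u > 0 toward emitter).
Rearranging, u = v · (f₂ − f₀)/(f₂ + f₀) = 1534 × 0.0127/11.7567 ≈ 1.66 m/s.
So the scatterer in a fluid is moving at 1.66 m/s toward the emitter.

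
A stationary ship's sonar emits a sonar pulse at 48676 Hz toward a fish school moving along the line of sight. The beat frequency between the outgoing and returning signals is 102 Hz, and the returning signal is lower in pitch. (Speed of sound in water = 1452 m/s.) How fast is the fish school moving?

1.52 m/s

Double Doppler shift off a moving reflector: f₂ = f₀ · (v + u)/(v − u) (u > 0 toward emitter).
Returning signal is lower, so f₂ = f₀ − Δf = 48676 − 102 = 48574 Hz.
Rearranging, u = v · (f₂ − f₀)/(f₂ + f₀) = 1452 × -102/97250 ≈ -1.52 m/s.
So the fish school is moving at 1.52 m/s away from the emitter.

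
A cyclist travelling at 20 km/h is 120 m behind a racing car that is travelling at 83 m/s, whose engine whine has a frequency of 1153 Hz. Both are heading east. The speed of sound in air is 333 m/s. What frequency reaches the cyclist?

938 Hz

20 km/h = 5.556 m/s.
The cyclist is behind, so the racing car is moving away from it while the cyclist is moving toward the racing car.
With source receding and observer approaching, f' = f · (v + v_o)/(v + v_s).
f' = 1153 × (333 + 5.556)/(333 + 83) = 1153 × 338.56/416 ≈ 938 Hz.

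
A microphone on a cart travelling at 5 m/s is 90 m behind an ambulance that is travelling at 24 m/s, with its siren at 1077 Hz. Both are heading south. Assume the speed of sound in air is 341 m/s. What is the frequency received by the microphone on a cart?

1021 Hz

The microphone on a cart is behind, so the ambulance is moving away from it while the microphone on a cart is moving toward the ambulance.
Both move, so f' = f · (v + v_o)/(v + v_s).
f' = 1077 × (341 + 5)/(341 + 24) = 1077 × 346/365 ≈ 1021 Hz.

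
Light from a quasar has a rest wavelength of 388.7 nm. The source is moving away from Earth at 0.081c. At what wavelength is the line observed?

421.6 nm

Relativistic Doppler for wavelength: λ' = λ₀ · √((1 + β)/(1 − β)).
λ' = 388.7 × √(1.0810/0.9190) = 388.7 × 1.08456 ≈ 421.6 nm.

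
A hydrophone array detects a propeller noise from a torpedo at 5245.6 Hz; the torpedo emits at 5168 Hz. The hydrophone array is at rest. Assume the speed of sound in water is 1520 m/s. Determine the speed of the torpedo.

22.5 m/s

f' > f, so the torpedo is approaching.
f' = f · v/(v − v_s) ⇒ v_s = v · |1 − f/f'|.
v_s = 1520 × |1 − 5168/5245.6| = 1520 × 0.01479 ≈ 22.5 m/s.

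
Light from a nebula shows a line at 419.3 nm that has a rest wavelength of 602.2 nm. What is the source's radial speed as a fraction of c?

0.347c

λ'/λ₀ = 0.6963 < 1 (blueshift), so the source is approaching.
λ'/λ₀ = √((1 − β)/(1 + β)) for an approaching source ⇒ β = (1 − r²)/(1 + r²) with r = λ'/λ₀.
β = (1 − 0.4848)/(1 + 0.4848) ≈ 0.347.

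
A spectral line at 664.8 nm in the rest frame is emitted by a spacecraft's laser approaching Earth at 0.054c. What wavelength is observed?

629.8 nm

Relativistic Doppler for wavelength: λ' = λ₀ · √((1 − β)/(1 + β)).
λ' = 664.8 × √(0.9460/1.0540) = 664.8 × 0.94738 ≈ 629.8 nm.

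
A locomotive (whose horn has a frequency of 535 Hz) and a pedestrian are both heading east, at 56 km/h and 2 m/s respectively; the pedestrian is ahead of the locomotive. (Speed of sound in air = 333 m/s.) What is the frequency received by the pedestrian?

56 km/h = 15.56 m/s.
The pedestrian is ahead, so the locomotive is moving toward it while the pedestrian is moving away from the locomotive.
With source approaching and observer receding, f' = f · (v − v_o)/(v − v_s).
f' = 535 × (333 − 2)/(333 − 15.56) = 535 × 331/317.44 ≈ 558 Hz.

558 Hz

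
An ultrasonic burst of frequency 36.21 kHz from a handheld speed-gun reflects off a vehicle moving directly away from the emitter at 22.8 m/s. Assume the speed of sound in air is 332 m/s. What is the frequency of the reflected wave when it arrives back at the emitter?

31.6 kHz

The vehicle first receives the wave as a moving observer: f₁ = f₀ · (v − u)/v = 36.21 × (332 − 22.8)/332 ≈ 33.7 kHz.
On reflection it acts as a source moving away from the stationary detector: f₂ = f₁ · v/(v + u) = 33.7 × 332/354.8 ≈ 31.6 kHz.
Equivalently f₂ = f₀ · (v − u)/(v + u).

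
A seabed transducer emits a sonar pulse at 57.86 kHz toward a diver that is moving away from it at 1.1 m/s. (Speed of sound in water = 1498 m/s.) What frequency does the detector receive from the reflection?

At the diver (a moving observer), f₁ = f₀ · (v − u)/v = 57.86 × 1496.9/1498 ≈ 57.8 kHz.
The reflection then acts as a moving source: f₂ = f₁ · v/(v + u) ≈ 57.8 kHz.
Equivalently f₂ = f₀ · (v − u)/(v + u).

57.8 kHz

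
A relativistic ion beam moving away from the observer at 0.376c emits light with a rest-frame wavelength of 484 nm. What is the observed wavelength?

718.7 nm

Relativistic Doppler for wavelength: λ' = λ₀ · √((1 + β)/(1 − β)).
λ' = 484 × √(1.3760/0.6240) = 484 × 1.48497 ≈ 718.7 nm.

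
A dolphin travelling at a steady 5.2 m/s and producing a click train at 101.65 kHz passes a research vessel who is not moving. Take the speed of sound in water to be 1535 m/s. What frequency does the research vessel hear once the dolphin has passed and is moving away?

101.3 kHz

Receding: f₂ = f · v/(v + v_s) = 101.65 × 1535/1540.2 ≈ 101.3 kHz.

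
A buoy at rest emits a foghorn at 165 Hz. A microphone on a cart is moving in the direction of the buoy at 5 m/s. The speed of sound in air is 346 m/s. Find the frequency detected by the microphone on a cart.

167 Hz

Only the observer moves, toward the source, so f' = f · (v + v_o)/v.
f' = 165 × (346 + 5)/346 = 165 × 351/346 ≈ 167 Hz.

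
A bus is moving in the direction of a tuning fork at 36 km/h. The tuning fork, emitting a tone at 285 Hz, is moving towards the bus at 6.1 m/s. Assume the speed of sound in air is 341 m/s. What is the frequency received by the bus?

36 km/h = 10 m/s.
Both move, so f' = f · (v + v_o)/(v − v_s).
f' = 285 × (341 + 10)/(341 − 6.1) = 285 × 351/334.9 ≈ 299 Hz.

299 Hz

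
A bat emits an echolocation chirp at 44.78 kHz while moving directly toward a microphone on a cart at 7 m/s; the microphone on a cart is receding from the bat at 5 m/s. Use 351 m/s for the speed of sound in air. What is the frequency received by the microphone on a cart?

Both move, so f' = f · (v − v_o)/(v − v_s).
f' = 44.78 × (351 − 5)/(351 − 7) = 44.78 × 346/344 ≈ 45.0 kHz.

45.0 kHz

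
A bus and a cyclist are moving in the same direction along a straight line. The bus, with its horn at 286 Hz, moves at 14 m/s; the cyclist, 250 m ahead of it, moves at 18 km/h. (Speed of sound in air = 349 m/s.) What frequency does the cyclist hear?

18 km/h = 5 m/s.
The cyclist is ahead, so the bus is moving toward it while the cyclist is moving away from the bus.
With source approaching and observer receding, f' = f · (v − v_o)/(v − v_s).
f' = 286 × (349 − 5)/(349 − 14) = 286 × 344/335 ≈ 294 Hz.

294 Hz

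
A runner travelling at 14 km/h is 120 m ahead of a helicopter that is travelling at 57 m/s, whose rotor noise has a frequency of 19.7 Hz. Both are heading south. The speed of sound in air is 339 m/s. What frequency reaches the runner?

14 km/h = 3.889 m/s.
The runner is ahead, so the helicopter is moving toward it while the runner is moving away from the helicopter.
General Doppler shift: f' = f · (v − v_o)/(v − v_s).
f' = 19.7 × (339 − 3.889)/(339 − 57) = 19.7 × 335.11/282 ≈ 23.4 Hz.

23.4 Hz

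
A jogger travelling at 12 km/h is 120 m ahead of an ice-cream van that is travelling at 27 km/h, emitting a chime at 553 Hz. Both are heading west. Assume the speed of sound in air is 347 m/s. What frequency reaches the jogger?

560 Hz

27 km/h = 7.5 m/s; 12 km/h = 3.333 m/s.
The jogger is ahead, so the ice-cream van is moving toward it while the jogger is moving away from the ice-cream van.
With source approaching and observer receding, f' = f · (v − v_o)/(v − v_s).
f' = 553 × (347 − 3.333)/(347 − 7.5) = 553 × 343.67/339.5 ≈ 560 Hz.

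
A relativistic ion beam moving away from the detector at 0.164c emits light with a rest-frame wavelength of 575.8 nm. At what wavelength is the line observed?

679.4 nm

Relativistic Doppler for wavelength: λ' = λ₀ · √((1 + β)/(1 − β)).
λ' = 575.8 × √(1.1640/0.8360) = 575.8 × 1.17998 ≈ 679.4 nm.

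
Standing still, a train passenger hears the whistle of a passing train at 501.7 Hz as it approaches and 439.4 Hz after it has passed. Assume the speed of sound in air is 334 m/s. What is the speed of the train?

22.1 m/s

f₁/f₂ = (v + v_s)/(v − v_s), so v_s = v · (f₁ − f₂)/(f₁ + f₂).
v_s = 334 × (501.7 − 439.4)/(501.7 + 439.4) = 334 × 62.3/941.1 ≈ 22.1 m/s.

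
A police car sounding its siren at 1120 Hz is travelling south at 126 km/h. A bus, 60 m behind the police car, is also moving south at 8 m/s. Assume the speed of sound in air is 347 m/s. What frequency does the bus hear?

1041 Hz

126 km/h = 35 m/s.
The bus is behind, so the police car is moving away from it while the bus is moving toward the police car.
With source receding and observer approaching, f' = f · (v + v_o)/(v + v_s).
f' = 1120 × (347 + 8)/(347 + 35) = 1120 × 355/382 ≈ 1041 Hz.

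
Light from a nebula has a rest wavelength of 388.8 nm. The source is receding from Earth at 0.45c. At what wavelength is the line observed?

Relativistic Doppler for wavelength: λ' = λ₀ · √((1 + β)/(1 − β)).
λ' = 388.8 × √(1.4500/0.5500) = 388.8 × 1.62369 ≈ 631.3 nm.

631.3 nm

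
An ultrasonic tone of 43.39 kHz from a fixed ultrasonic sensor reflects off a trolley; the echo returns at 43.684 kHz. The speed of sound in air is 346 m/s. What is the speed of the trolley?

1.17 m/s

Double Doppler shift off a moving reflector: f₂ = f₀ · (v + u)/(v − u) (u > 0 toward emitter).
Rearranging, u = v · (f₂ − f₀)/(f₂ + f₀) = 346 × 0.294/87.074 ≈ 1.17 m/s.
So the trolley is moving at 1.17 m/s toward the emitter.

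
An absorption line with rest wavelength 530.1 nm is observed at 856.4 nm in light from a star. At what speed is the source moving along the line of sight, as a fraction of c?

0.446

λ'/λ₀ = 1.6155 > 1 (redshift), so the source is receding.
λ'/λ₀ = √((1 + β)/(1 − β)) for a receding source ⇒ β = (r² − 1)/(r² + 1) with r = λ'/λ₀.
β = (2.6100 − 1)/(2.6100 + 1) ≈ 0.446.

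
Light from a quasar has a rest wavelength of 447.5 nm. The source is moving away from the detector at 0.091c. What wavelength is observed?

490.3 nm

Relativistic Doppler for wavelength: λ' = λ₀ · √((1 + β)/(1 − β)).
λ' = 447.5 × √(1.0910/0.9090) = 447.5 × 1.09555 ≈ 490.3 nm.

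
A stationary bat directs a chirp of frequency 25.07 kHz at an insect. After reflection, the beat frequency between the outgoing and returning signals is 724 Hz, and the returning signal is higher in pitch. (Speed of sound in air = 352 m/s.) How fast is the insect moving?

Double Doppler shift off a moving reflector: f₂ = f₀ · (v + u)/(v − u) (u > 0 toward emitter).
Returning signal is higher, so f₂ = f₀ + Δf = 25070 + 724 = 25794 Hz.
Rearranging, u = v · (f₂ − f₀)/(f₂ + f₀) = 352 × 724/50864 ≈ 5.0 m/s.
So the insect is moving at 5.0 m/s toward the emitter.

5.0 m/s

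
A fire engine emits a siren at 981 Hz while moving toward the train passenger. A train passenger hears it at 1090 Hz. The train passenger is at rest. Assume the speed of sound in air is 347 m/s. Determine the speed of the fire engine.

f' = f · v/(v − v_s) ⇒ v_s = v · |1 − f/f'|.
v_s = 347 × |1 − 981/1090| = 347 × 0.1 ≈ 35 m/s.

35 m/s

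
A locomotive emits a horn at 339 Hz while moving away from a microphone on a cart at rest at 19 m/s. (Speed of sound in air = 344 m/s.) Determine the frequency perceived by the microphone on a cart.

Only the source moves, away from the listener, so f' = f · v/(v + v_s).
f' = 339 × 344/(344 + 19) = 339 × 344/363 ≈ 321 Hz.

321 Hz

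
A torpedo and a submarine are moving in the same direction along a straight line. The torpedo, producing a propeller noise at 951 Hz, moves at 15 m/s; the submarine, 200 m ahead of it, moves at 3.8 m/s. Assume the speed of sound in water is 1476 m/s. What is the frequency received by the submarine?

958 Hz

The submarine is ahead, so the torpedo is moving toward it while the submarine is moving away from the torpedo.
General Doppler shift: f' = f · (v − v_o)/(v − v_s).
f' = 951 × (1476 − 3.8)/(1476 − 15) = 951 × 1472.2/1461 ≈ 958 Hz.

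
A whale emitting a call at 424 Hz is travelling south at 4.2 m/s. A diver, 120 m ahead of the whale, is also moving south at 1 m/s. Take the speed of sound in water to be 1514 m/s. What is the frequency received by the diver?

425 Hz

The diver is ahead, so the whale is moving toward it while the diver is moving away from the whale.
With source approaching and observer receding, f' = f · (v − v_o)/(v − v_s).
f' = 424 × (1514 − 1)/(1514 − 4.2) = 424 × 1513/1509.8 ≈ 425 Hz.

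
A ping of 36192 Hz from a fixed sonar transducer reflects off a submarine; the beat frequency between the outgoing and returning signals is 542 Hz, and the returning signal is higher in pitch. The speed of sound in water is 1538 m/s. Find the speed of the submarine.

Double Doppler shift off a moving reflector: f₂ = f₀ · (v + u)/(v − u) (u > 0 toward emitter).
Returning signal is higher, so f₂ = f₀ + Δf = 36192 + 542 = 36734 Hz.
Rearranging, u = v · (f₂ − f₀)/(f₂ + f₀) = 1538 × 542/72926 ≈ 11.4 m/s.
So the submarine is moving at 11.4 m/s toward the emitter.

11.4 m/s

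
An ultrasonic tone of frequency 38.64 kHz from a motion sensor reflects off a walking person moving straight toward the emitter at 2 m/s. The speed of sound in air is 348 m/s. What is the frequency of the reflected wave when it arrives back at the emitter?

39.1 kHz

The walking person first receives the wave as a moving observer: f₁ = f₀ · (v + u)/v = 38.64 × (348 + 2)/348 ≈ 38.9 kHz.
On reflection it acts as a source moving toward the stationary detector: f₂ = f₁ · v/(v − u) = 38.9 × 348/346 ≈ 39.1 kHz.
Equivalently f₂ = f₀ · (v + u)/(v − u).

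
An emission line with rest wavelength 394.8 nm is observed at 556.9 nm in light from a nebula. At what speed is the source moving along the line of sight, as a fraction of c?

0.331

λ'/λ₀ = 1.4106 > 1 (redshift), so the source is receding.
λ'/λ₀ = √((1 + β)/(1 − β)) for a receding source ⇒ β = (r² − 1)/(r² + 1) with r = λ'/λ₀.
β = (1.9898 − 1)/(1.9898 + 1) ≈ 0.331.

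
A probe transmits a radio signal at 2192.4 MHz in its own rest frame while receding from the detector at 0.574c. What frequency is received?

1140.6 MHz

Relativistic Doppler for frequency: f' = f₀ · √((1 − β)/(1 + β)).
f' = 2192.4 × √(0.4260/1.5740) = 2192.4 × 0.52024 ≈ 1140.6 MHz.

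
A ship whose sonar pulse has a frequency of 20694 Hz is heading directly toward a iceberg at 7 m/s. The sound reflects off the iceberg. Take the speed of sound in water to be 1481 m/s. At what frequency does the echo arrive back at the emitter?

20891 Hz

The iceberg receives the sound from a moving source: f₁ = f₀ · v/(v − v_e) = 20694 × 1481/1474 ≈ 20792 Hz.
On the return leg the ship is a moving observer: f₂ = f₁ · (v + v_e)/v = 20792 × 1488/1481 ≈ 20891 Hz.
Equivalently f₂ = f₀ · (v + v_e)/(v − v_e).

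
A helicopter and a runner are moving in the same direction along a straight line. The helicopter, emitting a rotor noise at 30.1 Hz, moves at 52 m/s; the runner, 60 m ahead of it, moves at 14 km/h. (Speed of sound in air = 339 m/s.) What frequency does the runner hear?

14 km/h = 3.889 m/s.
The runner is ahead, so the helicopter is moving toward it while the runner is moving away from the helicopter.
With source approaching and observer receding, f' = f · (v − v_o)/(v − v_s).
f' = 30.1 × (339 − 3.889)/(339 − 52) = 30.1 × 335.11/287 ≈ 35.1 Hz.

35.1 Hz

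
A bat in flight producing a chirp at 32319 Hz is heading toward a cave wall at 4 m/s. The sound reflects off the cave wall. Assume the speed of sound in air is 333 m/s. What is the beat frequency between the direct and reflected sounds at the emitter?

786 Hz

The cave wall receives the sound from a moving source: f₁ = f₀ · v/(v − v_e) = 32319 × 333/329 ≈ 32712 Hz.
On the return leg the bat in flight is a moving observer: f₂ = f₁ · (v + v_e)/v = 32712 × 337/333 ≈ 33105 Hz.
Equivalently f₂ = f₀ · (v + v_e)/(v − v_e).
Beat against the emitted tone: |f₂ − f₀| = 2v_e·f₀/(v − v_e) = 2 × 4 × 32319/329 ≈ 786 Hz.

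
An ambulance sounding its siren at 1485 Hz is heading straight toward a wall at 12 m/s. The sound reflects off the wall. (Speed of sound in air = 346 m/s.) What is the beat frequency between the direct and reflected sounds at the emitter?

107 Hz

The wall receives the sound from a moving source: f₁ = f₀ · v/(v − v_e) = 1485 × 346/334 ≈ 1538.4 Hz.
On the return leg the ambulance is a moving observer: f₂ = f₁ · (v + v_e)/v = 1538.4 × 358/346 ≈ 1591.7 Hz.
Equivalently f₂ = f₀ · (v + v_e)/(v − v_e).
Beat against the emitted tone: |f₂ − f₀| = 2v_e·f₀/(v − v_e) = 2 × 12 × 1485/334 ≈ 107 Hz.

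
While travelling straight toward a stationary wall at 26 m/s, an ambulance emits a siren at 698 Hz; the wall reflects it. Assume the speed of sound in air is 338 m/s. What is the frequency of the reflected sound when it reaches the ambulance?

The wall receives the sound from a moving source: f₁ = f₀ · v/(v − v_e) = 698 × 338/312 ≈ 756 Hz.
On the return leg the ambulance is a moving observer: f₂ = f₁ · (v + v_e)/v = 756 × 364/338 ≈ 814 Hz.

814 Hz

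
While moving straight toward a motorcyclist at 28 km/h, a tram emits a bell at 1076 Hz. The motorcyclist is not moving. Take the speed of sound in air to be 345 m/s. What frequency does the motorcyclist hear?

1101 Hz

28 km/h = 7.778 m/s.
With the source moving toward a stationary observer, f' = f · v/(v − v_s).
f' = 1076 × 345/(345 − 7.778) = 1076 × 345/337.2 ≈ 1101 Hz.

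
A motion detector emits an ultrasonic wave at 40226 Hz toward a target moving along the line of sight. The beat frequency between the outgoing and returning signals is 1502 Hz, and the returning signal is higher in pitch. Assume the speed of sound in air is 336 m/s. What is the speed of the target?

Double Doppler shift off a moving reflector: f₂ = f₀ · (v + u)/(v − u) (u > 0 toward emitter).
Returning signal is higher, so f₂ = f₀ + Δf = 40226 + 1502 = 41728 Hz.
Rearranging, u = v · (f₂ − f₀)/(f₂ + f₀) = 336 × 1502/81954 ≈ 6.2 m/s.
So the target is moving at 6.2 m/s toward the emitter.

6.2 m/s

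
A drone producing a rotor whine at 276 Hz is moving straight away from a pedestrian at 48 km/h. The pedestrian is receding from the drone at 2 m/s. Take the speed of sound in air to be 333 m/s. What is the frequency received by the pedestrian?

48 km/h = 13.33 m/s.
General Doppler shift: f' = f · (v − v_o)/(v + v_s).
f' = 276 × (333 − 2)/(333 + 13.33) = 276 × 331/346.33 ≈ 264 Hz.

264 Hz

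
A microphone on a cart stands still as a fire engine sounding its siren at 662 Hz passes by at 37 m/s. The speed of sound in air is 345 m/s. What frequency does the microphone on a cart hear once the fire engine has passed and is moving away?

598 Hz

Receding: f₂ = f · v/(v + v_s) = 662 × 345/382 ≈ 598 Hz.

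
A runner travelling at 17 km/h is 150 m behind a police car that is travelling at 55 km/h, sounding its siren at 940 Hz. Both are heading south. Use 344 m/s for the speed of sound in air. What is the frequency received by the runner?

55 km/h = 15.28 m/s; 17 km/h = 4.722 m/s.
The runner is behind, so the police car is moving away from it while the runner is moving toward the police car.
General Doppler shift: f' = f · (v + v_o)/(v + v_s).
f' = 940 × (344 + 4.722)/(344 + 15.28) = 940 × 348.72/359.28 ≈ 912 Hz.

912 Hz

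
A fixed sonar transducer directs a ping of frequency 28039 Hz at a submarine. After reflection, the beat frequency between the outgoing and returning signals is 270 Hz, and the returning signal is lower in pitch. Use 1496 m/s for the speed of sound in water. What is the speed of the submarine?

7.2 m/s

Double Doppler shift off a moving reflector: f₂ = f₀ · (v + u)/(v − u) (u > 0 toward emitter).
Returning signal is lower, so f₂ = f₀ − Δf = 28039 − 270 = 27769 Hz.
Rearranging, u = v · (f₂ − f₀)/(f₂ + f₀) = 1496 × -270/55808 ≈ -7.2 m/s.
So the submarine is moving at 7.2 m/s away from the emitter.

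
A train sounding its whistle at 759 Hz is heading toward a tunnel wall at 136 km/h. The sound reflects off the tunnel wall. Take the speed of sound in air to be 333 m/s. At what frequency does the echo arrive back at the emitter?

953 Hz

136 km/h = 37.78 m/s.
The tunnel wall receives the sound from a moving source: f₁ = f₀ · v/(v − v_e) = 759 × 333/295.22 ≈ 856 Hz.
On the return leg the train is a moving observer: f₂ = f₁ · (v + v_e)/v = 856 × 370.78/333 ≈ 953 Hz.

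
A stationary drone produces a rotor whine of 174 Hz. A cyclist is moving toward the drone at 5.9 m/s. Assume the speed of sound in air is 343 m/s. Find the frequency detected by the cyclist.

177 Hz

Moving observer, stationary source: f' = f · (v + v_o)/v.
f' = 174 × (343 + 5.9)/343 = 174 × 348.9/343 ≈ 177 Hz.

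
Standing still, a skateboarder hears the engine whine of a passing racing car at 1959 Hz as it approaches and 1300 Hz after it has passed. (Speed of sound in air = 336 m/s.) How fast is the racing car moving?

68 m/s

f₁/f₂ = (v + v_s)/(v − v_s), so v_s = v · (f₁ − f₂)/(f₁ + f₂).
v_s = 336 × (1959 − 1300)/(1959 + 1300) = 336 × 659/3259 ≈ 68 m/s.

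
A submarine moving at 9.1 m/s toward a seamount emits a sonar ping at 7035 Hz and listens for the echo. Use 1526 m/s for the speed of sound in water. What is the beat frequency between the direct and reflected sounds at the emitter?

84 Hz

The seamount receives the sound from a moving source: f₁ = f₀ · v/(v − v_e) = 7035 × 1526/1516.9 ≈ 7077.2 Hz.
On the return leg the submarine is a moving observer: f₂ = f₁ · (v + v_e)/v = 7077.2 × 1535.1/1526 ≈ 7119.4 Hz.
Beat against the emitted tone: |f₂ − f₀| = 2v_e·f₀/(v − v_e) = 2 × 9.1 × 7035/1516.9 ≈ 84 Hz.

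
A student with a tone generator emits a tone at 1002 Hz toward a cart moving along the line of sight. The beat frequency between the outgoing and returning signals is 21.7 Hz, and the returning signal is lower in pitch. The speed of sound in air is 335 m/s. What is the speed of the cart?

Double Doppler shift off a moving reflector: f₂ = f₀ · (v + u)/(v − u) (u > 0 toward emitter).
Returning signal is lower, so f₂ = f₀ − Δf = 1002 − 21.7 = 980.3 Hz.
Rearranging, u = v · (f₂ − f₀)/(f₂ + f₀) = 335 × -21.7/1982.3 ≈ -3.7 m/s.
So the cart is moving at 3.7 m/s away from the emitter.

3.7 m/s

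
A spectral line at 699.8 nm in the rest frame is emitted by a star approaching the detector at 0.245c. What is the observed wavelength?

545.0 nm

Relativistic Doppler for wavelength: λ' = λ₀ · √((1 − β)/(1 + β)).
λ' = 699.8 × √(0.7550/1.2450) = 699.8 × 0.77873 ≈ 545.0 nm.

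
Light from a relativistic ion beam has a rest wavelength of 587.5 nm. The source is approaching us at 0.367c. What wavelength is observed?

399.8 nm

Relativistic Doppler for wavelength: λ' = λ₀ · √((1 − β)/(1 + β)).
λ' = 587.5 × √(0.6330/1.3670) = 587.5 × 0.68048 ≈ 399.8 nm.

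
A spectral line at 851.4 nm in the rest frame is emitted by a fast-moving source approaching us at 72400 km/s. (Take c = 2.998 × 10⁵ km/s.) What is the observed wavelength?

β = v/c = 72400/299800 = 0.2415.
Relativistic Doppler for wavelength: λ' = λ₀ · √((1 − β)/(1 + β)).
λ' = 851.4 × √(0.7585/1.2415) = 851.4 × 0.78164 ≈ 665.5 nm.

665.5 nm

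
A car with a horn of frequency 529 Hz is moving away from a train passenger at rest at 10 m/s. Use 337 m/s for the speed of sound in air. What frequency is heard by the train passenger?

514 Hz

Only the source moves, away from the listener, so f' = f · v/(v + v_s).
f' = 529 × 337/(337 + 10) = 529 × 337/347 ≈ 514 Hz.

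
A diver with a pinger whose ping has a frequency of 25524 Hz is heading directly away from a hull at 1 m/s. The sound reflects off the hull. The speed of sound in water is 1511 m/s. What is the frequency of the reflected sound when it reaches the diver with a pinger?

25490 Hz

The hull receives the sound from a moving source: f₁ = f₀ · v/(v + v_e) = 25524 × 1511/1512 ≈ 25507 Hz.
On the return leg the diver with a pinger is a moving observer: f₂ = f₁ · (v − v_e)/v = 25507 × 1510/1511 ≈ 25490 Hz.
Equivalently f₂ = f₀ · (v − v_e)/(v + v_e).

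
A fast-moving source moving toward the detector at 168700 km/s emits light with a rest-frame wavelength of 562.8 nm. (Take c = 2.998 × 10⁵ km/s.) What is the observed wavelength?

297.7 nm

β = v/c = 168700/299800 = 0.5627.
Relativistic Doppler for wavelength: λ' = λ₀ · √((1 − β)/(1 + β)).
λ' = 562.8 × √(0.4373/1.5627) = 562.8 × 0.52899 ≈ 297.7 nm.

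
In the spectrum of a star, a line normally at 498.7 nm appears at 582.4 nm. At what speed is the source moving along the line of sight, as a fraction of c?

λ'/λ₀ = 1.1678 > 1 (redshift), so the source is receding.
λ'/λ₀ = √((1 + β)/(1 − β)) for a receding source ⇒ β = (r² − 1)/(r² + 1) with r = λ'/λ₀.
β = (1.3638 − 1)/(1.3638 + 1) ≈ 0.154.

0.154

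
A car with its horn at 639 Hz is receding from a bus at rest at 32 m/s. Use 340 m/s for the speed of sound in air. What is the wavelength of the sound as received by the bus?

58.2 cm

Only the source moves, away from the listener, so f' = f · v/(v + v_s).
f' = 639 × 340/(340 + 32) ≈ 584 Hz.
λ' = v/f' = 340/584.032 ≈ 58.2 cm.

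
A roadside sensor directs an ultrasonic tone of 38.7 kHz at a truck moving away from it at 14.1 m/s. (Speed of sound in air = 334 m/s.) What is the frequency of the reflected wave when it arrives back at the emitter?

The truck first receives the wave as a moving observer: f₁ = f₀ · (v − u)/v = 38.7 × (334 − 14.1)/334 ≈ 37.1 kHz.
The reflection then acts as a moving source: f₂ = f₁ · v/(v + u) ≈ 35.6 kHz.
Equivalently f₂ = f₀ · (v − u)/(v + u).

35.6 kHz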